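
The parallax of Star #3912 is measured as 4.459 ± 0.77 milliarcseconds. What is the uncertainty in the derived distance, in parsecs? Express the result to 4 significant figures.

d = 1/p, so σ_d = σ_p / p².
σ_d = 0.000770 / (0.004459)² = 0.000770 / 0.000019883 = 38.727 pc.

38.73 pc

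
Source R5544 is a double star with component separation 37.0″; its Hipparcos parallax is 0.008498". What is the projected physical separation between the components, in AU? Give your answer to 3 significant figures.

4350 AU

d = 1/p = 1/0.008498″ = 117.67 pc.
At distance d (pc), an angle of θ arcsec spans θ·d AU: s = 37.0 × 117.67 = 4353.8 AU.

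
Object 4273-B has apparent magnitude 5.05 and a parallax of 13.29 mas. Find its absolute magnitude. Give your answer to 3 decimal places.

d = 1/p = 1/0.01329″ = 75.245 pc.
m − M = 5 log₁₀(75.245) − 5 = 9.3824 − 5 = 4.3824.
M = m − (m − M) = 5.05 − 4.3824 = 0.668.

M = 0.668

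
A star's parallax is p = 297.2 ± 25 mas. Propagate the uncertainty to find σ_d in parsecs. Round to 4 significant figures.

d = 1/p, so σ_d = σ_p / p².
σ_d = 0.0250 / (0.2972)² = 0.0250 / 0.088328 = 0.28304 pc.

0.2830 pc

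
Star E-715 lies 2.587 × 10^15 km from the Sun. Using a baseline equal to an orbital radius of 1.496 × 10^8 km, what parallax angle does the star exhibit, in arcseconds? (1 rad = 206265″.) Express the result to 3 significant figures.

0.0119 arcsec

θ ≈ B/d = (1.496 × 10^8) / (2.587 × 10^15) = 5.7828 × 10^-8 rad.
In arcseconds: 5.7828 × 10^-8 × 206265 = 0.011928″.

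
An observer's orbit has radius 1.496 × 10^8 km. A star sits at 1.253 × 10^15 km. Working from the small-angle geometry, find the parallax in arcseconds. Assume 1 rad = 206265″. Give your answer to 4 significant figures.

θ ≈ B/d = (1.496 × 10^8) / (1.253 × 10^15) = 1.1939 × 10^-7 rad.
In arcseconds: 1.1939 × 10^-7 × 206265 = 0.024626″.

0.02463 arcsec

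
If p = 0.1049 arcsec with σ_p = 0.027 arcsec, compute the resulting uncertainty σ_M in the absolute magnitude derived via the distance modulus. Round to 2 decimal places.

σ_M = 0.56 mag

M = m − 5 log₁₀ d + 5 = m + 5 log₁₀ p + 5, so ∂M/∂p = 5/(p ln 10).
σ_M = (5/ln 10) · (σ_p/p) = 2.1715 × 0.027/0.1049 = 2.1715 × 0.25739 = 0.55892.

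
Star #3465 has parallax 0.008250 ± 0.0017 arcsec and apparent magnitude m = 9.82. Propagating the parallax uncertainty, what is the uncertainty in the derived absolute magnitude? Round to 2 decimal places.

M = m − 5 log₁₀ d + 5 = m + 5 log₁₀ p + 5, so ∂M/∂p = 5/(p ln 10).
σ_M = (5/ln 10) · (σ_p/p) = 2.1715 × 0.0017/0.008250 = 2.1715 × 0.20606 = 0.44746.

σ_M = 0.45 mag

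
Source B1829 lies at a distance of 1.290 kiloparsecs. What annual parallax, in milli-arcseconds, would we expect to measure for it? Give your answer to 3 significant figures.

0.775 mas

d = 1.290 kpc = 1290 pc.
p = 1/d = 1/1290 = 0.00077519 arcsec.
= 0.00077519 × 1000 = 0.77519 mas.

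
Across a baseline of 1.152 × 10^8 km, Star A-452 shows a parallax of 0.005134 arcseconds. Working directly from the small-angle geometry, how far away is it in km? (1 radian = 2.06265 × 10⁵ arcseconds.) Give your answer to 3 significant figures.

θ = 0.005134″ = 0.005134/206265 = 2.4890 × 10^-8 rad.
d = B/θ = (1.152 × 10^8) / (2.4890 × 10^-8) = 4.6284 × 10^15 km.

4.63 × 10^15 km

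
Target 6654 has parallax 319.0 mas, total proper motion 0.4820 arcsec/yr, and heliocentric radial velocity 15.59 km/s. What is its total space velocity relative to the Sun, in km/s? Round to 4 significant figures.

d = 1/p = 1/0.3190″ = 3.1348 pc.
v_t = 4.740 μ d = 4.740 × 0.4820 × 3.1348 = 7.162 km/s.
v = √(v_r² + v_t²) = √(15.59² + 7.162²) = √294.342 = 17.156 km/s.

17.16 km/s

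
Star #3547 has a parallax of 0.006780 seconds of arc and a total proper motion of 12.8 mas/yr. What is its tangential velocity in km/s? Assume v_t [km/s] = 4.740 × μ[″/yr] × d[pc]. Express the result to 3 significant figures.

d = 1/p = 1/0.006780″ = 147.49 pc.
μ = 12.8 mas/yr = 0.0128 ″/yr.
v_t = 4.74 × μ × d = 4.74 × 0.0128 × 147.49 = 8.9485 km/s.

8.95 km/s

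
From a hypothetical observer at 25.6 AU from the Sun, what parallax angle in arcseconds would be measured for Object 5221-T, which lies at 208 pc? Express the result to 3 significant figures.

0.123 arcsec

p (arcsec) = B (AU) / d (pc).
p = 25.6 / 208 = 0.12308 arcsec.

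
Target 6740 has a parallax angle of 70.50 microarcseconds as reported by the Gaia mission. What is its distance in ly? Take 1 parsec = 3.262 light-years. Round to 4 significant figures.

p = 70.50 microarcseconds = 0.00007050 arcsec.
d = 1/p = 1/0.00007050 = 14184 pc.
In light-years: 14184 × 3.262 = 46268 ly.

46270 ly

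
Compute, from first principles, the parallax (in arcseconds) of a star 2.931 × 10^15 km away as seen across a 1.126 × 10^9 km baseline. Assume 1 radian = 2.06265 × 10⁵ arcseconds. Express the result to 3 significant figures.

θ ≈ B/d = (1.126 × 10^9) / (2.931 × 10^15) = 3.8417 × 10^-7 rad.
In arcseconds: 3.8417 × 10^-7 × 206265 = 0.079241″.

0.0792 arcsec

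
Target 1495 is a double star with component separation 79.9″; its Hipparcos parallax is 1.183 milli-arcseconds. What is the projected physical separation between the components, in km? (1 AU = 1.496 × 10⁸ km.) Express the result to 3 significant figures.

1.01 × 10^13 km

d = 1/p = 1/0.001183″ = 845.31 pc.
At distance d (pc), an angle of θ arcsec spans θ·d AU: s = 79.9 × 845.31 = 67540 AU.
= 67540 × 1.496 × 10⁸ km = 1.0104 × 10^13 km.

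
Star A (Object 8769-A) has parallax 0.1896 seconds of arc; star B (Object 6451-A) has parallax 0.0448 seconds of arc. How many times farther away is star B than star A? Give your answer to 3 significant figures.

Since d = 1/p, d_B/d_A = p_A/p_B.
= 0.1896 / 0.0448 = 4.2321.

4.23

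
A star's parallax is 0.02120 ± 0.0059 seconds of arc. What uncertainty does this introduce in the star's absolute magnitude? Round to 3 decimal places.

σ_M = 0.604 mag

M = m − 5 log₁₀ d + 5 = m + 5 log₁₀ p + 5, so ∂M/∂p = 5/(p ln 10).
σ_M = (5/ln 10) · (σ_p/p) = 2.1715 × 0.0059/0.02120 = 2.1715 × 0.2783 = 0.60433.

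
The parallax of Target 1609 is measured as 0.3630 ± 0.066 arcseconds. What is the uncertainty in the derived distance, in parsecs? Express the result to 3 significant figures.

0.501 pc

d = 1/p, so σ_d = σ_p / p².
σ_d = 0.0660 / (0.3630)² = 0.0660 / 0.13177 = 0.50087 pc.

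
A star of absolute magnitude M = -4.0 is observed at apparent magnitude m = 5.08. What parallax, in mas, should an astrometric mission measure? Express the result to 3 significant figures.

1.53 mas

m − M = 5.08 − (-4.0) = 9.08.
d = 10^((m−M)/5 + 1) = 10^2.816 = 654.64 pc.
p = 1/d = 1/654.64 = 0.0015276 arcsec = 1.5276 mas.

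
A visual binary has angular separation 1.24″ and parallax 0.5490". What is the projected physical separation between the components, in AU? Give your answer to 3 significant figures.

d = 1/p = 1/0.5490″ = 1.8215 pc.
At distance d (pc), an angle of θ arcsec spans θ·d AU: s = 1.24 × 1.8215 = 2.2587 AU.

2.26 AU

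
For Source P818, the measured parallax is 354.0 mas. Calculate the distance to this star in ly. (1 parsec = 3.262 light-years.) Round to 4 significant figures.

p = 354.0 mas = 0.3540 arcsec.
d = 1/p = 1/0.3540 = 2.8249 pc.
In light-years: 2.8249 × 3.262 = 9.2148 ly.

9.215 ly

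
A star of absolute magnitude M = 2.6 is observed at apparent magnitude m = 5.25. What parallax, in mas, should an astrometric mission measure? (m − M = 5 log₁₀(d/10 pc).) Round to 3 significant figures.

m − M = 5.25 − 2.6 = 2.65.
d = 10^((m−M)/5 + 1) = 10^1.530 = 33.884 pc.
p = 1/d = 1/33.884 = 0.029512 arcsec = 29.512 mas.

29.5 mas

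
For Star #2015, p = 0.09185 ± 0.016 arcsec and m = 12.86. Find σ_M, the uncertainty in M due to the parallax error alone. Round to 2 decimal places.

M = m − 5 log₁₀ d + 5 = m + 5 log₁₀ p + 5, so ∂M/∂p = 5/(p ln 10).
σ_M = (5/ln 10) · (σ_p/p) = 2.1715 × 0.016/0.09185 = 2.1715 × 0.1742 = 0.37828.

σ_M = 0.38 mag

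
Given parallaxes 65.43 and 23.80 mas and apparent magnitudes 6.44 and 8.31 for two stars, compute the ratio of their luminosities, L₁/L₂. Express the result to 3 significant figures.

L₁/L₂ = 0.741

d₁ = 1/p₁ = 1/0.06543″ = 15.284 pc; d₂ = 1/p₂ = 1/0.02380″ = 42.017 pc.
M₁ = m₁ − 5 log₁₀ d₁ + 5 = 6.44 − 5.9212 + 5 = 5.5188.
M₂ = 8.31 − 8.1171 + 5 = 5.1929.
L₁/L₂ = 10^(0.4(M₂ − M₁)) = 10^(0.4 × (-0.3259)) = 10^(-0.13036) = 0.7407.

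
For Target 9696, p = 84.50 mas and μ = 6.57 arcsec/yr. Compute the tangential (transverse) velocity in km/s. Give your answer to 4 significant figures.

d = 1/p = 1/0.08450″ = 11.834 pc.
v_t = 4.74 × μ × d = 4.74 × 6.57 × 11.834 = 368.53 km/s.

368.5 km/s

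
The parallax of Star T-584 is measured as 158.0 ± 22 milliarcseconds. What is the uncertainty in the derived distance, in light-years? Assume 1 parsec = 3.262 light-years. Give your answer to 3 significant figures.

d = 1/p, so σ_d = σ_p / p².
σ_d = 0.0220 / (0.1580)² = 0.0220 / 0.024964 = 0.88127 pc = 0.88127 × 3.262 ly = 2.8747 ly.

2.87 ly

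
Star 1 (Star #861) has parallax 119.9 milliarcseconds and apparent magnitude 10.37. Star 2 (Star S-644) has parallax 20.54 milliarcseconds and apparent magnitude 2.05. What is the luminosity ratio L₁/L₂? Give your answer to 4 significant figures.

L₁/L₂ = 1.379 × 10^-5

d₁ = 1/p₁ = 1/0.1199″ = 8.3403 pc; d₂ = 1/p₂ = 1/0.02054″ = 48.685 pc.
M₁ = m₁ − 5 log₁₀ d₁ + 5 = 10.37 − 4.6059 + 5 = 10.7641.
M₂ = 2.05 − 8.4370 + 5 = -1.3870.
L₁/L₂ = 10^(0.4(M₂ − M₁)) = 10^(0.4 × (-12.1511)) = 10^(-4.86044) = 0.00001379.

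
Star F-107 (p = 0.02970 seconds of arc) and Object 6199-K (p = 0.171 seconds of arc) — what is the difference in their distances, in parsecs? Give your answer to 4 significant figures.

d_A = 1/0.02970″ = 33.67 pc; d_B = 1/0.1710″ = 5.848 pc.
|d_B − d_A| = |5.848 − 33.67| = 27.822 pc.

27.82 pc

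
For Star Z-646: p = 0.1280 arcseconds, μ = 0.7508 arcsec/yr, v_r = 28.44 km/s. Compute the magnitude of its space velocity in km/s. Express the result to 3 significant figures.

39.8 km/s

d = 1/p = 1/0.1280″ = 7.8125 pc.
v_t = 4.740 μ d = 4.740 × 0.7508 × 7.8125 = 27.803 km/s.
v = √(v_r² + v_t²) = √(28.44² + 27.803²) = √1581.84 = 39.772 km/s.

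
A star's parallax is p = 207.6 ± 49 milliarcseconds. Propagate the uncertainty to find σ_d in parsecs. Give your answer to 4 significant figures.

d = 1/p, so σ_d = σ_p / p².
σ_d = 0.0490 / (0.2076)² = 0.0490 / 0.043098 = 1.1369 pc.

1.137 pc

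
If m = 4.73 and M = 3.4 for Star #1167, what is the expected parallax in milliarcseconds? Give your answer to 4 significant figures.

m − M = 4.73 − 3.4 = 1.33.
d = 10^((m−M)/5 + 1) = 10^1.266 = 18.45 pc.
p = 1/d = 1/18.45 = 0.054201 arcsec = 54.201 mas.

54.20 mas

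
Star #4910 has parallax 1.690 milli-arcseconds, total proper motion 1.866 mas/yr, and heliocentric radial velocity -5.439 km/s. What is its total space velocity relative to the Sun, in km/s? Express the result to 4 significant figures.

d = 1/p = 1/0.001690″ = 591.72 pc.
μ = 1.866 mas/yr = 0.001866 ″/yr.
v_t = 4.740 μ d = 4.740 × 0.001866 × 591.72 = 5.2337 km/s.
v = √(v_r² + v_t²) = √((-5.439)² + 5.2337²) = √56.9743 = 7.5481 km/s.

7.548 km/s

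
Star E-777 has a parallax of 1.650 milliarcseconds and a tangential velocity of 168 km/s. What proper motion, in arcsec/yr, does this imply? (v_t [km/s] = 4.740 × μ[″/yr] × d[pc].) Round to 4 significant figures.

d = 1/p = 1/0.001650″ = 606.06 pc.
μ = v_t / (4.74 d) = 168 / (4.74 × 606.06) = 168 / 2872.7 = 0.058482 ″/yr.

0.05848 arcsec/yr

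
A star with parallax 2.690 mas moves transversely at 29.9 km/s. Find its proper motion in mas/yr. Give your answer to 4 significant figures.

16.97 mas/yr

d = 1/p = 1/0.002690″ = 371.75 pc.
μ = v_t / (4.74 d) = 29.9 / (4.74 × 371.75) = 29.9 / 1762.1 = 0.016968 ″/yr = 16.968 mas/yr.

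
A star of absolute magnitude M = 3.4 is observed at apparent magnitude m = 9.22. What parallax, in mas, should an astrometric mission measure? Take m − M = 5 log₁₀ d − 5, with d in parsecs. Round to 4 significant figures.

6.855 mas

m − M = 9.22 − 3.4 = 5.82.
d = 10^((m−M)/5 + 1) = 10^2.164 = 145.88 pc.
p = 1/d = 1/145.88 = 0.0068549 arcsec = 6.8549 mas.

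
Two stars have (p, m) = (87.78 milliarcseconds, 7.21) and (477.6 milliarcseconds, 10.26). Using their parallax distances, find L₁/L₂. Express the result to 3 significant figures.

L₁/L₂ = 491

d₁ = 1/p₁ = 1/0.08778″ = 11.392 pc; d₂ = 1/p₂ = 1/0.4776″ = 2.0938 pc.
M₁ = m₁ − 5 log₁₀ d₁ + 5 = 7.21 − 5.2830 + 5 = 6.9270.
M₂ = 10.26 − 1.6047 + 5 = 13.6553.
L₁/L₂ = 10^(0.4(M₂ − M₁)) = 10^(0.4 × 6.7283) = 10^2.69132 = 491.27.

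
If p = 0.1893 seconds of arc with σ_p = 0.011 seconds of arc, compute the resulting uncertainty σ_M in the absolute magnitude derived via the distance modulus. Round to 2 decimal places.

σ_M = 0.13 mag

M = m − 5 log₁₀ d + 5 = m + 5 log₁₀ p + 5, so ∂M/∂p = 5/(p ln 10).
σ_M = (5/ln 10) · (σ_p/p) = 2.1715 × 0.011/0.1893 = 2.1715 × 0.058109 = 0.12618.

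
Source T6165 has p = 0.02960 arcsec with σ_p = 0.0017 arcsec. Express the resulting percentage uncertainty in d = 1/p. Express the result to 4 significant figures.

5.743%

For d = 1/p, |σ_d/d| = |σ_p/p|.
σ_p/p = 0.0017 / 0.02960 = 0.057432 = 5.7432%.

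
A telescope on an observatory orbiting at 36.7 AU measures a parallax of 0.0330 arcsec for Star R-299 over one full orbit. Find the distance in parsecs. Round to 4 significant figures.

With baseline B (in AU) and parallax p (in arcsec), d = B/p parsecs.
d = 36.7 / 0.0330 = 1112.1 pc.

1112 pc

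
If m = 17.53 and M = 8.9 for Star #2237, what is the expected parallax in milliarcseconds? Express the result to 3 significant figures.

1.88 mas

m − M = 17.53 − 8.9 = 8.63.
d = 10^((m−M)/5 + 1) = 10^2.726 = 532.11 pc.
p = 1/d = 1/532.11 = 0.0018793 arcsec = 1.8793 mas.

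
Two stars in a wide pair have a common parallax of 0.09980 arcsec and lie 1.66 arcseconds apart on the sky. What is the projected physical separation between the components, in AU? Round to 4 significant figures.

d = 1/p = 1/0.09980″ = 10.02 pc.
At distance d (pc), an angle of θ arcsec spans θ·d AU: s = 1.66 × 10.02 = 16.633 AU.

16.63 AU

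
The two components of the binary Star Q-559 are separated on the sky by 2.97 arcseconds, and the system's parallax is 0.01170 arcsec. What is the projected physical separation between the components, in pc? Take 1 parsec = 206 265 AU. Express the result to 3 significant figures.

d = 1/p = 1/0.01170″ = 85.47 pc.
At distance d (pc), an angle of θ arcsec spans θ·d AU: s = 2.97 × 85.47 = 253.85 AU.
= 253.85 / 206265 = 0.0012307 pc.

0.00123 pc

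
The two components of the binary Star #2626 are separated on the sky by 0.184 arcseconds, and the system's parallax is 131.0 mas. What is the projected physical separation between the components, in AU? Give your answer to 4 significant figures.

1.405 AU

d = 1/p = 1/0.1310″ = 7.6336 pc.
At distance d (pc), an angle of θ arcsec spans θ·d AU: s = 0.184 × 7.6336 = 1.4046 AU.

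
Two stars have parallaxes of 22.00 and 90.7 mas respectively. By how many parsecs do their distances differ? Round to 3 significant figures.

d_A = 1/0.02200″ = 45.455 pc; d_B = 1/0.09070″ = 11.025 pc.
|d_B − d_A| = |11.025 − 45.455| = 34.43 pc.

34.4 pc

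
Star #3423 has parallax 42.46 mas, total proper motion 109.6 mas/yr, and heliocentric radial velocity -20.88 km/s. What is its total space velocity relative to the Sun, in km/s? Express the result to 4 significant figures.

d = 1/p = 1/0.04246″ = 23.552 pc.
μ = 109.6 mas/yr = 0.1096 ″/yr.
v_t = 4.740 μ d = 4.740 × 0.1096 × 23.552 = 12.235 km/s.
v = √(v_r² + v_t²) = √((-20.88)² + 12.235²) = √585.67 = 24.201 km/s.

24.20 km/s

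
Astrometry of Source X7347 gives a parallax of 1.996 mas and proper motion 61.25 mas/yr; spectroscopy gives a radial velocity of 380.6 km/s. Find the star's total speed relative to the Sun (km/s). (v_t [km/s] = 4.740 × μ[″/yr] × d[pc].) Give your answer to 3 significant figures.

d = 1/p = 1/0.001996″ = 501 pc.
μ = 61.25 mas/yr = 0.06125 ″/yr.
v_t = 4.740 μ d = 4.740 × 0.06125 × 501 = 145.45 km/s.
v = √(v_r² + v_t²) = √(380.6² + 145.45²) = √166012 = 407.45 km/s.

407 km/s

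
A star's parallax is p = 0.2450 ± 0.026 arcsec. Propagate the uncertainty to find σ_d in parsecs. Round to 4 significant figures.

d = 1/p, so σ_d = σ_p / p².
σ_d = 0.0260 / (0.2450)² = 0.0260 / 0.060025 = 0.43315 pc.

0.4332 pc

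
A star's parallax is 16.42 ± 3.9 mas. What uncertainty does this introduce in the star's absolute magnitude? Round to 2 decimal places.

M = m − 5 log₁₀ d + 5 = m + 5 log₁₀ p + 5, so ∂M/∂p = 5/(p ln 10).
σ_M = (5/ln 10) · (σ_p/p) = 2.1715 × 3.9/16.42 = 2.1715 × 0.23752 = 0.51577.

σ_M = 0.52 mag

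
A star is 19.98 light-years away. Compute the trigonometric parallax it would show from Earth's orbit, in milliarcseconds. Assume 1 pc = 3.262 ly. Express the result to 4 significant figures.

163.3 mas

d = 19.98 ly ÷ 3.262 = 6.1251 pc.
p = 1/d = 1/6.1251 = 0.16326 arcsec.
= 0.16326 × 1000 = 163.26 mas.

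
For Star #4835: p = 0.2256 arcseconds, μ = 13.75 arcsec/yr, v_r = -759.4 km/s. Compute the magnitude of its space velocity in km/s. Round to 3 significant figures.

d = 1/p = 1/0.2256″ = 4.4326 pc.
v_t = 4.740 μ d = 4.740 × 13.75 × 4.4326 = 288.89 km/s.
v = √(v_r² + v_t²) = √((-759.4)² + 288.89²) = √660146 = 812.49 km/s.

812 km/s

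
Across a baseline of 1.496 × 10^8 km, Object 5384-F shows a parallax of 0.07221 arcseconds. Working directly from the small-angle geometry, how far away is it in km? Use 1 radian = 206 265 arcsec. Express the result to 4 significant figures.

4.273 × 10^14 km

θ = 0.07221″ = 0.07221/206265 = 3.5008 × 10^-7 rad.
d = B/θ = (1.496 × 10^8) / (3.5008 × 10^-7) = 4.2733 × 10^14 km.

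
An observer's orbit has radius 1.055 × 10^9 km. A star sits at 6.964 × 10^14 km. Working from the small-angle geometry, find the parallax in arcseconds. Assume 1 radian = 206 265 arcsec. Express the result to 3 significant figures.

0.312 arcsec

θ ≈ B/d = (1.055 × 10^9) / (6.964 × 10^14) = 1.5149 × 10^-6 rad.
In arcseconds: 1.5149 × 10^-6 × 206265 = 0.31247″.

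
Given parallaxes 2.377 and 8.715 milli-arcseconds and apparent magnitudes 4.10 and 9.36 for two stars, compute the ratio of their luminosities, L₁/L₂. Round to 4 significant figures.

d₁ = 1/p₁ = 1/0.002377″ = 420.7 pc; d₂ = 1/p₂ = 1/0.008715″ = 114.74 pc.
M₁ = m₁ − 5 log₁₀ d₁ + 5 = 4.10 − 13.1199 + 5 = -4.0199.
M₂ = 9.36 − 10.2986 + 5 = 4.0614.
L₁/L₂ = 10^(0.4(M₂ − M₁)) = 10^(0.4 × 8.0813) = 10^3.23252 = 1708.1.

L₁/L₂ = 1708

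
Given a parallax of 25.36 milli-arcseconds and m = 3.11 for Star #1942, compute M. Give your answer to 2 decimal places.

d = 1/p = 1/0.02536″ = 39.432 pc.
m − M = 5 log₁₀(39.432) − 5 = 7.9792 − 5 = 2.9792.
M = m − (m − M) = 3.11 − 2.9792 = 0.13.

M = 0.13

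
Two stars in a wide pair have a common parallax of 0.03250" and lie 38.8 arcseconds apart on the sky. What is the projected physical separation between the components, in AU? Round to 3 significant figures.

d = 1/p = 1/0.03250″ = 30.769 pc.
At distance d (pc), an angle of θ arcsec spans θ·d AU: s = 38.8 × 30.769 = 1193.8 AU.

1190 AU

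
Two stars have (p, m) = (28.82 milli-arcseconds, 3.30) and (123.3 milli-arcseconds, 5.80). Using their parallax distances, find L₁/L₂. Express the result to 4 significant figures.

d₁ = 1/p₁ = 1/0.02882″ = 34.698 pc; d₂ = 1/p₂ = 1/0.1233″ = 8.1103 pc.
M₁ = m₁ − 5 log₁₀ d₁ + 5 = 3.30 − 7.7015 + 5 = 0.5985.
M₂ = 5.80 − 4.5452 + 5 = 6.2548.
L₁/L₂ = 10^(0.4(M₂ − M₁)) = 10^(0.4 × 5.6563) = 10^2.26252 = 183.03.

L₁/L₂ = 183.0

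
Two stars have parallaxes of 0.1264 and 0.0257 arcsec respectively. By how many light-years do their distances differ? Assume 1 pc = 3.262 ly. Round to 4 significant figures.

d_A = 1/0.1264″ = 7.9114 pc; d_B = 1/0.02570″ = 38.911 pc.
|d_B − d_A| = |38.911 − 7.9114| = 31 pc = 31 × 3.262 ly = 101.12 ly.

101.1 ly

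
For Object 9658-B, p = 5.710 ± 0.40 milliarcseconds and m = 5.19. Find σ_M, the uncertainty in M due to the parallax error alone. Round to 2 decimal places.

M = m − 5 log₁₀ d + 5 = m + 5 log₁₀ p + 5, so ∂M/∂p = 5/(p ln 10).
σ_M = (5/ln 10) · (σ_p/p) = 2.1715 × 0.40/5.710 = 2.1715 × 0.070053 = 0.15212.

σ_M = 0.15 mag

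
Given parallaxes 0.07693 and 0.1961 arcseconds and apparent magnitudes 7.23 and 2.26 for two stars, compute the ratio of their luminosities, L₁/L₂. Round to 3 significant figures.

d₁ = 1/p₁ = 1/0.07693″ = 12.999 pc; d₂ = 1/p₂ = 1/0.1961″ = 5.0994 pc.
M₁ = m₁ − 5 log₁₀ d₁ + 5 = 7.23 − 5.5695 + 5 = 6.6605.
M₂ = 2.26 − 3.5376 + 5 = 3.7224.
L₁/L₂ = 10^(0.4(M₂ − M₁)) = 10^(0.4 × (-2.9381)) = 10^(-1.17524) = 0.066797.

L₁/L₂ = 0.0668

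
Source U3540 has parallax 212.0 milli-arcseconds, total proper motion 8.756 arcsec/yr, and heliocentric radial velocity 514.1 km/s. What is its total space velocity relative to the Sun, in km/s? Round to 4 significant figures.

550.1 km/s

d = 1/p = 1/0.2120″ = 4.717 pc.
v_t = 4.740 μ d = 4.740 × 8.756 × 4.717 = 195.77 km/s.
v = √(v_r² + v_t²) = √(514.1² + 195.77²) = √302625 = 550.11 km/s.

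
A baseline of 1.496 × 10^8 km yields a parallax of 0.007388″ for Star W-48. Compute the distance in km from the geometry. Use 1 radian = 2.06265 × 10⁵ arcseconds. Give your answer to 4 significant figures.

4.177 × 10^15 km

θ = 0.007388″ = 0.007388/206265 = 3.5818 × 10^-8 rad.
d = B/θ = (1.496 × 10^8) / (3.5818 × 10^-8) = 4.1767 × 10^15 km.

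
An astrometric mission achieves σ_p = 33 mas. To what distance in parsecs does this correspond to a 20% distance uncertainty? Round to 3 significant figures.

σ_d/d = σ_p/p, so the condition is σ_p/p ≤ 0.20, i.e. p ≥ σ_p/0.20.
p_min = 33/0.20 = 165 mas = 0.165 arcsec.
d_max = 1/p_min = 1/0.165 = 6.0606 pc.

6.06 pc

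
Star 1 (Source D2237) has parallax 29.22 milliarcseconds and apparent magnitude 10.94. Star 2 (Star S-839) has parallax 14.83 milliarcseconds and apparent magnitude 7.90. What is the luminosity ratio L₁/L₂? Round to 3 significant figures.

L₁/L₂ = 0.0157

d₁ = 1/p₁ = 1/0.02922″ = 34.223 pc; d₂ = 1/p₂ = 1/0.01483″ = 67.431 pc.
M₁ = m₁ − 5 log₁₀ d₁ + 5 = 10.94 − 7.6716 + 5 = 8.2684.
M₂ = 7.90 − 9.1443 + 5 = 3.7557.
L₁/L₂ = 10^(0.4(M₂ − M₁)) = 10^(0.4 × (-4.5127)) = 10^(-1.80508) = 0.015665.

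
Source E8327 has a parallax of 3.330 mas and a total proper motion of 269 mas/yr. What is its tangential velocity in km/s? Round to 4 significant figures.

d = 1/p = 1/0.003330″ = 300.3 pc.
μ = 269 mas/yr = 0.269 ″/yr.
v_t = 4.74 × μ × d = 4.74 × 0.269 × 300.3 = 382.9 km/s.

382.9 km/s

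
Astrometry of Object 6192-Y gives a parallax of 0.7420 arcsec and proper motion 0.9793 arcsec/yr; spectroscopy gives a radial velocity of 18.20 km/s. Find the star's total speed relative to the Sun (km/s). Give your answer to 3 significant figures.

d = 1/p = 1/0.7420″ = 1.3477 pc.
v_t = 4.740 μ d = 4.740 × 0.9793 × 1.3477 = 6.2559 km/s.
v = √(v_r² + v_t²) = √(18.20² + 6.2559²) = √370.376 = 19.245 km/s.

19.2 km/s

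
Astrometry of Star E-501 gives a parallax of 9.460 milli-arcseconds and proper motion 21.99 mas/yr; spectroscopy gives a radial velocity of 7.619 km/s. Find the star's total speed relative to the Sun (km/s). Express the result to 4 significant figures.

13.40 km/s

d = 1/p = 1/0.009460″ = 105.71 pc.
μ = 21.99 mas/yr = 0.02199 ″/yr.
v_t = 4.740 μ d = 4.740 × 0.02199 × 105.71 = 11.018 km/s.
v = √(v_r² + v_t²) = √(7.619² + 11.018²) = √179.445 = 13.396 km/s.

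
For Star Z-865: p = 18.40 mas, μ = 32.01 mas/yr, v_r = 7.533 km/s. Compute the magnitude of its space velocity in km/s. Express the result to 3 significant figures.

d = 1/p = 1/0.01840″ = 54.348 pc.
μ = 32.01 mas/yr = 0.03201 ″/yr.
v_t = 4.740 μ d = 4.740 × 0.03201 × 54.348 = 8.2461 km/s.
v = √(v_r² + v_t²) = √(7.533² + 8.2461²) = √124.744 = 11.169 km/s.

11.2 km/s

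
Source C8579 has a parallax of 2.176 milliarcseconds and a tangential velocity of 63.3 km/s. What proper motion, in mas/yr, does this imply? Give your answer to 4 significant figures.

29.06 mas/yr

d = 1/p = 1/0.002176″ = 459.56 pc.
μ = v_t / (4.74 d) = 63.3 / (4.74 × 459.56) = 63.3 / 2178.3 = 0.029059 ″/yr = 29.059 mas/yr.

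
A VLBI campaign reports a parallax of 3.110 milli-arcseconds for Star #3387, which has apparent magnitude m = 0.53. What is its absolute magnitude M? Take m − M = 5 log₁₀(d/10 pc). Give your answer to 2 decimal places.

M = -7.01

d = 1/p = 1/0.003110″ = 321.54 pc.
m − M = 5 log₁₀(321.54) − 5 = 12.5362 − 5 = 7.5362.
M = m − (m − M) = 0.53 − 7.5362 = -7.01.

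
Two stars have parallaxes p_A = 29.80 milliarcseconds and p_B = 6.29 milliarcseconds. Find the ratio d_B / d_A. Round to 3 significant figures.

Since d = 1/p, d_B/d_A = p_A/p_B.
= 29.80 / 6.29 = 4.7377.

4.74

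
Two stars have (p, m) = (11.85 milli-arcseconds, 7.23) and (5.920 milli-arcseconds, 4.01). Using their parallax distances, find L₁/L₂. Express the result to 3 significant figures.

d₁ = 1/p₁ = 1/0.01185″ = 84.388 pc; d₂ = 1/p₂ = 1/0.005920″ = 168.92 pc.
M₁ = m₁ − 5 log₁₀ d₁ + 5 = 7.23 − 9.6314 + 5 = 2.5986.
M₂ = 4.01 − 11.1384 + 5 = -2.1284.
L₁/L₂ = 10^(0.4(M₂ − M₁)) = 10^(0.4 × (-4.7270)) = 10^(-1.89080) = 0.012859.

L₁/L₂ = 0.0129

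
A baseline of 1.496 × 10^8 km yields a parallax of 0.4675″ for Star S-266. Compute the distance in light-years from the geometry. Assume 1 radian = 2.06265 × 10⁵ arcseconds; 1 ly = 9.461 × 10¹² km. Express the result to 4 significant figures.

θ = 0.4675″ = 0.4675/206265 = 2.2665 × 10^-6 rad.
d = B/θ = (1.496 × 10^8) / (2.2665 × 10^-6) = 6.6005 × 10^13 km = (6.6005 × 10^13) / (9.461 × 10^12) ly = 6.9765 ly.

6.977 ly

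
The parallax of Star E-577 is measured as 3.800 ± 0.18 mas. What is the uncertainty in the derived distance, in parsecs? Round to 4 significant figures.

12.47 pc

d = 1/p, so σ_d = σ_p / p².
σ_d = 0.000180 / (0.003800)² = 0.000180 / 0.00001444 = 12.465 pc.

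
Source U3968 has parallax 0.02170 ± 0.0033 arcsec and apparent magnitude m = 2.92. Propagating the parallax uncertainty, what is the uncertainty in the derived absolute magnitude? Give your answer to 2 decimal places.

σ_M = 0.33 mag

M = m − 5 log₁₀ d + 5 = m + 5 log₁₀ p + 5, so ∂M/∂p = 5/(p ln 10).
σ_M = (5/ln 10) · (σ_p/p) = 2.1715 × 0.0033/0.02170 = 2.1715 × 0.15207 = 0.33022.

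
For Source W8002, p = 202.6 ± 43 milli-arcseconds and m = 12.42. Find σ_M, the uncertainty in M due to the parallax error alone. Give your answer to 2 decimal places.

M = m − 5 log₁₀ d + 5 = m + 5 log₁₀ p + 5, so ∂M/∂p = 5/(p ln 10).
σ_M = (5/ln 10) · (σ_p/p) = 2.1715 × 43/202.6 = 2.1715 × 0.21224 = 0.46088.

σ_M = 0.46 mag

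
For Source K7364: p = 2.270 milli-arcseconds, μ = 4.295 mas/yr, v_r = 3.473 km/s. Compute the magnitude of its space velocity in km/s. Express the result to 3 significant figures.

d = 1/p = 1/0.002270″ = 440.53 pc.
μ = 4.295 mas/yr = 0.004295 ″/yr.
v_t = 4.740 μ d = 4.740 × 0.004295 × 440.53 = 8.9684 km/s.
v = √(v_r² + v_t²) = √(3.473² + 8.9684²) = √92.4939 = 9.6174 km/s.

9.62 km/s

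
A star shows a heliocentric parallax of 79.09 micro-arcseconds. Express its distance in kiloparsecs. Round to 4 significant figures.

12.64 kpc

p = 79.09 micro-arcseconds = 0.00007909 arcsec.
d = 1/p = 1/0.00007909 = 12644 pc.
= 12.644 kpc.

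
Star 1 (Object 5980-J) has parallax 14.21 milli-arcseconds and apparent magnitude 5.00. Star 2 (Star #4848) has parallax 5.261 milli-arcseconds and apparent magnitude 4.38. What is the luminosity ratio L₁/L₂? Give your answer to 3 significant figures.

L₁/L₂ = 0.0774

d₁ = 1/p₁ = 1/0.01421″ = 70.373 pc; d₂ = 1/p₂ = 1/0.005261″ = 190.08 pc.
M₁ = m₁ − 5 log₁₀ d₁ + 5 = 5.00 − 9.2370 + 5 = 0.7630.
M₂ = 4.38 − 11.3947 + 5 = -2.0147.
L₁/L₂ = 10^(0.4(M₂ − M₁)) = 10^(0.4 × (-2.7777)) = 10^(-1.11108) = 0.077432.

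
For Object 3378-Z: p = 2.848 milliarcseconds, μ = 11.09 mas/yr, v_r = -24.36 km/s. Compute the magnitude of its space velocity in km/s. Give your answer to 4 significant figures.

d = 1/p = 1/0.002848″ = 351.12 pc.
μ = 11.09 mas/yr = 0.01109 ″/yr.
v_t = 4.740 μ d = 4.740 × 0.01109 × 351.12 = 18.457 km/s.
v = √(v_r² + v_t²) = √((-24.36)² + 18.457²) = √934.07 = 30.563 km/s.

30.56 km/s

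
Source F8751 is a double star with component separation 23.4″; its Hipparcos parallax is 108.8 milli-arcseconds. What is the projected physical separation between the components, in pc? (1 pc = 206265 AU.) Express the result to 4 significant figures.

0.001043 pc

d = 1/p = 1/0.1088″ = 9.1912 pc.
At distance d (pc), an angle of θ arcsec spans θ·d AU: s = 23.4 × 9.1912 = 215.07 AU.
= 215.07 / 206265 = 0.0010427 pc.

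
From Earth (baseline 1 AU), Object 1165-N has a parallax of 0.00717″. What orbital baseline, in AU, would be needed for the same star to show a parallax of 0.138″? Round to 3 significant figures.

19.2 AU

Parallax scales linearly with baseline: p ∝ B, so B = p_target / p_Earth × 1 AU.
B = 0.138 / 0.00717 = 19.247 AU.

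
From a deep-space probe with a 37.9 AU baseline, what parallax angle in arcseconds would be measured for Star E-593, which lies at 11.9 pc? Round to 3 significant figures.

3.18 arcsec

p (arcsec) = B (AU) / d (pc).
p = 37.9 / 11.9 = 3.1849 arcsec.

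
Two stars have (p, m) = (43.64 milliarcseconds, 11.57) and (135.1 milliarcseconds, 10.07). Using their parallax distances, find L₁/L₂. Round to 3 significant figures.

L₁/L₂ = 2.41

d₁ = 1/p₁ = 1/0.04364″ = 22.915 pc; d₂ = 1/p₂ = 1/0.1351″ = 7.4019 pc.
M₁ = m₁ − 5 log₁₀ d₁ + 5 = 11.57 − 6.8006 + 5 = 9.7694.
M₂ = 10.07 − 4.3467 + 5 = 10.7233.
L₁/L₂ = 10^(0.4(M₂ − M₁)) = 10^(0.4 × 0.9539) = 10^0.38156 = 2.4075.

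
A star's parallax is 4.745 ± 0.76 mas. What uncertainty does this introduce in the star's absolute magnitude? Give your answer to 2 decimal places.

σ_M = 0.35 mag

M = m − 5 log₁₀ d + 5 = m + 5 log₁₀ p + 5, so ∂M/∂p = 5/(p ln 10).
σ_M = (5/ln 10) · (σ_p/p) = 2.1715 × 0.76/4.745 = 2.1715 × 0.16017 = 0.34781.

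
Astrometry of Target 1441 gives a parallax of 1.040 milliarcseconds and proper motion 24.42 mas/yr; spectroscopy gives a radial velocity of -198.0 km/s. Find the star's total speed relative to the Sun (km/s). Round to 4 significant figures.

227.1 km/s

d = 1/p = 1/0.001040″ = 961.54 pc.
μ = 24.42 mas/yr = 0.02442 ″/yr.
v_t = 4.740 μ d = 4.740 × 0.02442 × 961.54 = 111.3 km/s.
v = √(v_r² + v_t²) = √((-198.0)² + 111.3²) = √51591.7 = 227.14 km/s.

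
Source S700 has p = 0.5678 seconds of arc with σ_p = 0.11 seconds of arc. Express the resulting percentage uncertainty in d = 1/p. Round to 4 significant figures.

For d = 1/p, |σ_d/d| = |σ_p/p|.
σ_p/p = 0.11 / 0.5678 = 0.19373 = 19.373%.

19.37%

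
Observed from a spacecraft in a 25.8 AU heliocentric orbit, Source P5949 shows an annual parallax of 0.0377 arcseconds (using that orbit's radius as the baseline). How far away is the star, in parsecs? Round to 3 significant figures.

684 pc

With baseline B (in AU) and parallax p (in arcsec), d = B/p parsecs.
d = 25.8 / 0.0377 = 684.35 pc.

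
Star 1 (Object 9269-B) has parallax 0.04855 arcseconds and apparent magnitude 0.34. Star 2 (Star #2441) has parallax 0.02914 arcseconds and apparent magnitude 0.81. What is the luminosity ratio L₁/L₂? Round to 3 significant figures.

L₁/L₂ = 0.555

d₁ = 1/p₁ = 1/0.04855″ = 20.597 pc; d₂ = 1/p₂ = 1/0.02914″ = 34.317 pc.
M₁ = m₁ − 5 log₁₀ d₁ + 5 = 0.34 − 6.5690 + 5 = -1.2290.
M₂ = 0.81 − 7.6775 + 5 = -1.8675.
L₁/L₂ = 10^(0.4(M₂ − M₁)) = 10^(0.4 × (-0.6385)) = 10^(-0.25540) = 0.55539.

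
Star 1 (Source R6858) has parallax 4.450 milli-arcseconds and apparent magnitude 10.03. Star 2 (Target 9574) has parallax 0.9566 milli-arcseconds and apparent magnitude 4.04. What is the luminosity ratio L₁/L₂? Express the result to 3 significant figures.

d₁ = 1/p₁ = 1/0.004450″ = 224.72 pc; d₂ = 1/p₂ = 1/0.0009566″ = 1045.4 pc.
M₁ = m₁ − 5 log₁₀ d₁ + 5 = 10.03 − 11.7582 + 5 = 3.2718.
M₂ = 4.04 − 15.0964 + 5 = -6.0564.
L₁/L₂ = 10^(0.4(M₂ − M₁)) = 10^(0.4 × (-9.3282)) = 10^(-3.73128) = 0.00018566.

L₁/L₂ = 0.000186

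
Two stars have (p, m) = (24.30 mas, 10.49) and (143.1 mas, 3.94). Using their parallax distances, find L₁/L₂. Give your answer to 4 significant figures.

L₁/L₂ = 0.08319

d₁ = 1/p₁ = 1/0.02430″ = 41.152 pc; d₂ = 1/p₂ = 1/0.1431″ = 6.9881 pc.
M₁ = m₁ − 5 log₁₀ d₁ + 5 = 10.49 − 8.0720 + 5 = 7.4180.
M₂ = 3.94 − 4.2218 + 5 = 4.7182.
L₁/L₂ = 10^(0.4(M₂ − M₁)) = 10^(0.4 × (-2.6998)) = 10^(-1.07992) = 0.083192.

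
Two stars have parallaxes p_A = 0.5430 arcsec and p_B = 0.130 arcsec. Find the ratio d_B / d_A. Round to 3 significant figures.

Since d = 1/p, d_B/d_A = p_A/p_B.
= 0.5430 / 0.130 = 4.1769.

4.18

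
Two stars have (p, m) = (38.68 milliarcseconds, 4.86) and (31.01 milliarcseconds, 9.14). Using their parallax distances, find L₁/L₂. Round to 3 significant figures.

d₁ = 1/p₁ = 1/0.03868″ = 25.853 pc; d₂ = 1/p₂ = 1/0.03101″ = 32.248 pc.
M₁ = m₁ − 5 log₁₀ d₁ + 5 = 4.86 − 7.0626 + 5 = 2.7974.
M₂ = 9.14 − 7.5425 + 5 = 6.5975.
L₁/L₂ = 10^(0.4(M₂ − M₁)) = 10^(0.4 × 3.8001) = 10^1.52004 = 33.116.

L₁/L₂ = 33.1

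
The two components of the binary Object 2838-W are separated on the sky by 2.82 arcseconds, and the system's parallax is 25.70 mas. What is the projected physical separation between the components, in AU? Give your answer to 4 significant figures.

109.7 AU

d = 1/p = 1/0.02570″ = 38.911 pc.
At distance d (pc), an angle of θ arcsec spans θ·d AU: s = 2.82 × 38.911 = 109.73 AU.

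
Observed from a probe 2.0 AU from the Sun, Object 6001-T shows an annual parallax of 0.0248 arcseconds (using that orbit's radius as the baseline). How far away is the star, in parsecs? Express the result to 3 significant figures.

With baseline B (in AU) and parallax p (in arcsec), d = B/p parsecs.
d = 2.0 / 0.0248 = 80.645 pc.

80.6 pc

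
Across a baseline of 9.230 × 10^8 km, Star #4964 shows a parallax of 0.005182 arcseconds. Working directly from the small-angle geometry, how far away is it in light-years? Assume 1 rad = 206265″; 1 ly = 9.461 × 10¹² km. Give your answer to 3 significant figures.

3880 ly

θ = 0.005182″ = 0.005182/206265 = 2.5123 × 10^-8 rad.
d = B/θ = (9.230 × 10^8) / (2.5123 × 10^-8) = 3.6739 × 10^16 km = (3.6739 × 10^16) / (9.461 × 10^12) ly = 3883.2 ly.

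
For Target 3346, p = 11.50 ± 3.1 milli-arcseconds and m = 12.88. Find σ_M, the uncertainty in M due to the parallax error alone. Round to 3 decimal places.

σ_M = 0.585 mag

M = m − 5 log₁₀ d + 5 = m + 5 log₁₀ p + 5, so ∂M/∂p = 5/(p ln 10).
σ_M = (5/ln 10) · (σ_p/p) = 2.1715 × 3.1/11.50 = 2.1715 × 0.26957 = 0.58537.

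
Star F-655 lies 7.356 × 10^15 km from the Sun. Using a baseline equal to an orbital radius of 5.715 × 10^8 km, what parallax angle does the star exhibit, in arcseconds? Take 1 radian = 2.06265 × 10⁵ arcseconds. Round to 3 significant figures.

0.0160 arcsec

θ ≈ B/d = (5.715 × 10^8) / (7.356 × 10^15) = 7.7692 × 10^-8 rad.
In arcseconds: 7.7692 × 10^-8 × 206265 = 0.016025″.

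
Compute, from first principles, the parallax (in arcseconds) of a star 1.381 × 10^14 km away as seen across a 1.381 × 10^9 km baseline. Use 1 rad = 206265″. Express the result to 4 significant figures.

θ ≈ B/d = (1.381 × 10^9) / (1.381 × 10^14) = 1.0000 × 10^-5 rad.
In arcseconds: 1.0000 × 10^-5 × 206265 = 2.0627″.

2.063 arcsec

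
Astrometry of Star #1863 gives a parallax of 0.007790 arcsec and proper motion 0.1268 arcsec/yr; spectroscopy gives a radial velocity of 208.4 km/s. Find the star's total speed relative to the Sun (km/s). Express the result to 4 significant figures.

222.2 km/s

d = 1/p = 1/0.007790″ = 128.37 pc.
v_t = 4.740 μ d = 4.740 × 0.1268 × 128.37 = 77.154 km/s.
v = √(v_r² + v_t²) = √(208.4² + 77.154²) = √49383.3 = 222.22 km/s.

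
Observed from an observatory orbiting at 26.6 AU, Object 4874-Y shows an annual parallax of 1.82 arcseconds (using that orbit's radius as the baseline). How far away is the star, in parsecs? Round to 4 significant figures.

14.62 pc

With baseline B (in AU) and parallax p (in arcsec), d = B/p parsecs.
d = 26.6 / 1.82 = 14.615 pc.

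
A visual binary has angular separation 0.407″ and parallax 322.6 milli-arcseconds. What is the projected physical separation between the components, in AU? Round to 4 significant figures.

d = 1/p = 1/0.3226″ = 3.0998 pc.
At distance d (pc), an angle of θ arcsec spans θ·d AU: s = 0.407 × 3.0998 = 1.2616 AU.

1.262 AU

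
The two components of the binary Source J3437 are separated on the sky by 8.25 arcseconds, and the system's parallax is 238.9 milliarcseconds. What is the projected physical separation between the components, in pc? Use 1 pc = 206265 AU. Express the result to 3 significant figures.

0.000167 pc

d = 1/p = 1/0.2389″ = 4.1859 pc.
At distance d (pc), an angle of θ arcsec spans θ·d AU: s = 8.25 × 4.1859 = 34.534 AU.
= 34.534 / 206265 = 0.00016743 pc.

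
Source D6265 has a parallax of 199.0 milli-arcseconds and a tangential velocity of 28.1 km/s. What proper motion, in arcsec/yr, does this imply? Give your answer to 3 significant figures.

d = 1/p = 1/0.1990″ = 5.0251 pc.
μ = v_t / (4.74 d) = 28.1 / (4.74 × 5.0251) = 28.1 / 23.819 = 1.1797 ″/yr.

1.18 arcsec/yr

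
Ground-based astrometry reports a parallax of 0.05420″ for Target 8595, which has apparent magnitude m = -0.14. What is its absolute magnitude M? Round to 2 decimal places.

M = -1.47

d = 1/p = 1/0.05420″ = 18.45 pc.
m − M = 5 log₁₀(18.45) − 5 = 6.3300 − 5 = 1.3300.
M = m − (m − M) = -0.14 − 1.3300 = -1.47.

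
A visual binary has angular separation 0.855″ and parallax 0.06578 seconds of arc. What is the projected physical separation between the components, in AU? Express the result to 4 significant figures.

13.00 AU

d = 1/p = 1/0.06578″ = 15.202 pc.
At distance d (pc), an angle of θ arcsec spans θ·d AU: s = 0.855 × 15.202 = 12.998 AU.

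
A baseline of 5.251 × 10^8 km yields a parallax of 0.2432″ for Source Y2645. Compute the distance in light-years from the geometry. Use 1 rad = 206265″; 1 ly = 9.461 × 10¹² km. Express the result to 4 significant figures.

θ = 0.2432″ = 0.2432/206265 = 1.1791 × 10^-6 rad.
d = B/θ = (5.251 × 10^8) / (1.1791 × 10^-6) = 4.4534 × 10^14 km = (4.4534 × 10^14) / (9.461 × 10^12) ly = 47.071 ly.

47.07 ly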